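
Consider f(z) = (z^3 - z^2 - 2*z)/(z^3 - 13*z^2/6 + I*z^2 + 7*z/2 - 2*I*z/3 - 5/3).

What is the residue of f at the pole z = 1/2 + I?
Write f(z) = P(z)/Q(z) with P(z) = z^3 - z^2 - 2*z and Q(z) = z^3 - 13*z^2/6 + I*z^2 + 7*z/2 - 2*I*z/3 - 5/3.
The denominator factors as Q(z) = (z - 1 + 2*I)*(z - 2/3)*(z - 1/2 - I), so z = 1/2 + I is a simple zero of Q and P is analytic there; z = 1/2 + I is therefore a simple pole and
  Res(f, z₀) = P(z₀)/Q'(z₀).

Q'(z) = 3*z^2 - 13*z/3 + 2*I*z + 7/2 - 2*I/3, so Q'(1/2 + I) = -35/12 - I.
P(1/2 + I) = -13/8 - 13*I/4.

Res(f, 1/2 + I) = (-13/8 - 13*I/4)/(-35/12 - I) = 2301/2738 + 1131*I/1369

Final answer: 2301/2738 + 1131*I/1369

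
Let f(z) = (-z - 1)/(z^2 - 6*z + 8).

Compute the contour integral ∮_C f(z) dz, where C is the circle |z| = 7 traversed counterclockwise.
By the residue theorem, ∮_C f(z) dz = 2πi · (sum of the residues of f at the poles inside |z| = 7).

The denominator factors as (z - 2)*(z - 4), so the singularities of f are simple poles at z = 2, z = 4.
  |2|² = 4 < 49 = 7², so this pole is inside the contour.
  |4|² = 16 < 49 = 7², so this pole is inside the contour.

With P(z) = -z - 1 and Q(z) = z^2 - 6*z + 8, each pole is simple, so Res(f, z₀) = P(z₀)/Q'(z₀) with Q'(z) = 2*z - 6.
  Res(f, 2) = P(2)/Q'(2) = (-3)/(-2) = 3/2
  Res(f, 4) = P(4)/Q'(4) = (-5)/(2) = -5/2

Sum of residues inside C: -1
∮_C f(z) dz = 2πi · (-1) = -2*I*pi

Final answer: -2*I*pi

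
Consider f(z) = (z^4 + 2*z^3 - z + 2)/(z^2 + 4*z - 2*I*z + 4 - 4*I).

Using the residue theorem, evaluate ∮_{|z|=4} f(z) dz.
pi*(-32 + 30*I)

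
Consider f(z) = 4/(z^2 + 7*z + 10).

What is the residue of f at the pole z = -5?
Write f(z) = P(z)/Q(z) with P(z) = 4 and Q(z) = z^2 + 7*z + 10.
The denominator factors as Q(z) = (z + 2)*(z + 5), so z = -5 is a simple zero of Q and P is analytic there; z = -5 is therefore a simple pole and
  Res(f, z₀) = P(z₀)/Q'(z₀).

Q'(z) = 2*z + 7, so Q'(-5) = -3.
P(-5) = 4.

Res(f, -5) = (4)/(-3) = -4/3

Final answer: -4/3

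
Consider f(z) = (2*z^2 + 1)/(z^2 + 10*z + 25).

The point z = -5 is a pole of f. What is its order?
Factor the denominator:
  z^2 + 10*z + 25 = (z + 5)^2

The numerator P(z) = 2*z^2 + 1 has P(-5) = 51 ≠ 0, so no factor of (z + 5) cancels.
Near z = -5 we can therefore write f(z) = g(z)/(z + 5)^2 with g analytic at -5 and g(-5) ≠ 0 (g is just the numerator).

Hence z = -5 is a pole of order 2.

Final answer: 2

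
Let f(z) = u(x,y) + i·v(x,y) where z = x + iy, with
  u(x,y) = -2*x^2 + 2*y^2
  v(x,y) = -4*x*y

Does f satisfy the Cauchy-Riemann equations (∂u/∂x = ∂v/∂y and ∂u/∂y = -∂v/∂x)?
∂u/∂x = -4*x
∂v/∂y = -4*x
∂u/∂y = 4*y
∂v/∂x = -4*y
∂u/∂x = ∂v/∂y and ∂u/∂y = -∂v/∂x hold identically; f is analytic.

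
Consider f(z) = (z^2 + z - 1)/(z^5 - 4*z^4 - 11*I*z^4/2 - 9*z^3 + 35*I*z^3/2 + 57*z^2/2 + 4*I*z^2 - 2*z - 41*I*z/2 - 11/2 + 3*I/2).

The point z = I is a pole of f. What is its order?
Factor the denominator:
  z^5 - 4*z^4 - 11*I*z^4/2 - 9*z^3 + 35*I*z^3/2 + 57*z^2/2 + 4*I*z^2 - 2*z - 41*I*z/2 - 11/2 + 3*I/2 = (z - I)^3*(z - 1 - 3*I/2)*(z - 3 - I)

The numerator P(z) = z^2 + z - 1 has P(I) = -2 + I ≠ 0, so no factor of (z - I) cancels.
Near z = I we can therefore write f(z) = g(z)/(z - I)^3 with g analytic at I and g(I) ≠ 0 (g is the numerator divided by the remaining denominator factors).

Hence z = I is a pole of order 3.

Final answer: 3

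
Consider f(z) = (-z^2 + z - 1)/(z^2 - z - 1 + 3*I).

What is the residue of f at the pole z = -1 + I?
Write f(z) = P(z)/Q(z) with P(z) = -z^2 + z - 1 and Q(z) = z^2 - z - 1 + 3*I.
The denominator factors as Q(z) = (z + 1 - I)*(z - 2 + I), so z = -1 + I is a simple zero of Q and P is analytic there; z = -1 + I is therefore a simple pole and
  Res(f, z₀) = P(z₀)/Q'(z₀).

Q'(z) = 2*z - 1, so Q'(-1 + I) = -3 + 2*I.
P(-1 + I) = -2 + 3*I.

Res(f, -1 + I) = (-2 + 3*I)/(-3 + 2*I) = 12/13 - 5*I/13

Final answer: 12/13 - 5*I/13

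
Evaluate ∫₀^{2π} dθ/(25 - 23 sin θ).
sqrt(6)*pi/12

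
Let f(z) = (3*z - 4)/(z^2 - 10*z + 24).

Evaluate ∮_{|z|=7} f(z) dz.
By the residue theorem, ∮_C f(z) dz = 2πi · (sum of the residues of f at the poles inside |z| = 7).

The denominator factors as (z - 6)*(z - 4), so the singularities of f are simple poles at z = 6, z = 4.
  |6|² = 36 < 49 = 7², so this pole is inside the contour.
  |4|² = 16 < 49 = 7², so this pole is inside the contour.

With P(z) = 3*z - 4 and Q(z) = z^2 - 10*z + 24, each pole is simple, so Res(f, z₀) = P(z₀)/Q'(z₀) with Q'(z) = 2*z - 10.
  Res(f, 6) = P(6)/Q'(6) = (14)/(2) = 7
  Res(f, 4) = P(4)/Q'(4) = (8)/(-2) = -4

Sum of residues inside C: 3
∮_C f(z) dz = 2πi · (3) = 6*I*pi

Final answer: 6*I*pi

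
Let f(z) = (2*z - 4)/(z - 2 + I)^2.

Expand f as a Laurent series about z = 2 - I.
-2*I/(z - 2 + I)^2 + 2/(z - 2 + I)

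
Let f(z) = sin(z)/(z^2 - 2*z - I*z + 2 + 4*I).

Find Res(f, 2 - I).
Write f(z) = P(z)/Q(z) with P(z) = sin(z) and Q(z) = z^2 - 2*z - I*z + 2 + 4*I.
The denominator factors as Q(z) = (z - 2 + I)*(z - 2*I), so z = 2 - I is a simple zero of Q and P is analytic there; z = 2 - I is therefore a simple pole and
  Res(f, z₀) = P(z₀)/Q'(z₀).

Q'(z) = 2*z - 2 - I, so Q'(2 - I) = 2 - 3*I.
P(2 - I) = sin(2 - I).

Res(f, 2 - I) = (sin(2 - I))/(2 - 3*I) = (2/13 + 3*I/13)*sin(2 - I)

Final answer: (2/13 + 3*I/13)*sin(2 - I)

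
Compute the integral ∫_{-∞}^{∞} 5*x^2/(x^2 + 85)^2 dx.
Let f(z) = 5*z^2/(z^2 + 85)^2. The denominator has no real zeros and deg Q - deg P = 2 ≥ 2, so the integral of f over the upper semicircle |z| = R tends to 0 as R → ∞. Closing the contour in the upper half-plane,
  ∫_{-∞}^{∞} f(x) dx = 2πi · Σ Res(f, z_k)  over the poles with Im z_k > 0.

Zeros of the denominator: z^2 + 85 = 0 gives z = ±sqrt(85)*I.
Upper half-plane: z = sqrt(85)*I (a pole of order 2).

Write f(z) = g(z)/(z - sqrt(85)*I)^2 with g(z) = 5*z^2/(z + sqrt(85)*I)^2. For a double pole, Res(f, z₀) = g'(z₀):
  g'(z) = 10*sqrt(85)*I*z/(z + sqrt(85)*I)^3
  Res(f, sqrt(85)*I) = g'(sqrt(85)*I) = -sqrt(85)*I/68

∫_{-∞}^{∞} f(x) dx = 2πi · (-sqrt(85)*I/68) = sqrt(85)*pi/34

Final answer: sqrt(85)*pi/34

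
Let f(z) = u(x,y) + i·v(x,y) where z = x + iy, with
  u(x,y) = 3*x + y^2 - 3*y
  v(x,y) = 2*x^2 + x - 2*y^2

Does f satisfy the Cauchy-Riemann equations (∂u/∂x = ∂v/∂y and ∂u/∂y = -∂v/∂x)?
∂u/∂x = 3
∂v/∂y = -4*y
∂u/∂y = 2*y - 3
∂v/∂x = 4*x + 1
∂u/∂x ≠ ∂v/∂y and ∂u/∂y ≠ -∂v/∂x; the Cauchy-Riemann equations are not satisfied, so f is not analytic.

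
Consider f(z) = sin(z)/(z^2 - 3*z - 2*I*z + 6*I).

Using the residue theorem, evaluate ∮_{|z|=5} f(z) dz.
By the residue theorem, ∮_C f(z) dz = 2πi · (sum of the residues of f at the poles inside |z| = 5).

The denominator factors as (z - 2*I)*(z - 3), so the singularities of f are simple poles at z = 2*I, z = 3.
  |2*I|² = 4 < 25 = 5², so this pole is inside the contour.
  |3|² = 9 < 25 = 5², so this pole is inside the contour.

With P(z) = sin(z) and Q(z) = z^2 - 3*z - 2*I*z + 6*I, each pole is simple, so Res(f, z₀) = P(z₀)/Q'(z₀) with Q'(z) = 2*z - 3 - 2*I.
  Res(f, 2*I) = P(2*I)/Q'(2*I) = (I*sinh(2))/(-3 + 2*I) = (2/13 - 3*I/13)*sinh(2)
  Res(f, 3) = P(3)/Q'(3) = (sin(3))/(3 - 2*I) = (3/13 + 2*I/13)*sin(3)

Sum of residues inside C: (2/13 - 3*I/13)*sinh(2) + (3/13 + 2*I/13)*sin(3)
∮_C f(z) dz = 2πi · ((2/13 - 3*I/13)*sinh(2) + (3/13 + 2*I/13)*sin(3)) = pi*(-4/13 + 6*I/13)*sin(3) + pi*(6/13 + 4*I/13)*sinh(2)

Final answer: pi*(-4/13 + 6*I/13)*sin(3) + pi*(6/13 + 4*I/13)*sinh(2)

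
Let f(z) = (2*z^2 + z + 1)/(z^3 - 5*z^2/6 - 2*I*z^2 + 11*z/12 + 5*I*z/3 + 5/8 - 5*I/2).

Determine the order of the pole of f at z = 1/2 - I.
1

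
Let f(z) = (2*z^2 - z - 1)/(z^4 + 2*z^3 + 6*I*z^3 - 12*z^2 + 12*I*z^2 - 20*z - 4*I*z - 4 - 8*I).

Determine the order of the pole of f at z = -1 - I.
Factor the denominator:
  z^4 + 2*z^3 + 6*I*z^3 - 12*z^2 + 12*I*z^2 - 20*z - 4*I*z - 4 - 8*I = (z + 1 + I)^3*(z - 1 + 3*I)

The numerator P(z) = 2*z^2 - z - 1 has P(-1 - I) = 5*I ≠ 0, so no factor of (z + 1 + I) cancels.
Near z = -1 - I we can therefore write f(z) = g(z)/(z + 1 + I)^3 with g analytic at -1 - I and g(-1 - I) ≠ 0 (g is the numerator divided by the remaining denominator factors).

Hence z = -1 - I is a pole of order 3.

Final answer: 3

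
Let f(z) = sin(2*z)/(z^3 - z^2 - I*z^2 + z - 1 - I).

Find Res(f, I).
Write f(z) = P(z)/Q(z) with P(z) = sin(2*z) and Q(z) = z^3 - z^2 - I*z^2 + z - 1 - I.
The denominator factors as Q(z) = (z - I)*(z - 1 - I)*(z + I), so z = I is a simple zero of Q and P is analytic there; z = I is therefore a simple pole and
  Res(f, z₀) = P(z₀)/Q'(z₀).

Q'(z) = 3*z^2 - 2*z - 2*I*z + 1, so Q'(I) = -2*I.
P(I) = I*sinh(2).

Res(f, I) = (I*sinh(2))/(-2*I) = -sinh(2)/2

Final answer: -sinh(2)/2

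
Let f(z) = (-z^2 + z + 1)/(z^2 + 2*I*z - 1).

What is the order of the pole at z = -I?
Factor the denominator:
  z^2 + 2*I*z - 1 = (z + I)^2

The numerator P(z) = -z^2 + z + 1 has P(-I) = 2 - I ≠ 0, so no factor of (z + I) cancels.
Near z = -I we can therefore write f(z) = g(z)/(z + I)^2 with g analytic at -I and g(-I) ≠ 0 (g is just the numerator).

Hence z = -I is a pole of order 2.

Final answer: 2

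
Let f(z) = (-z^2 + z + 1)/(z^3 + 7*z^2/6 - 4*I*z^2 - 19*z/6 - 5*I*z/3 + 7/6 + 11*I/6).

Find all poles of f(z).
The singularities of f are the zeros of the denominator. Factoring,
  z^3 + 7*z^2/6 - 4*I*z^2 - 19*z/6 - 5*I*z/3 + 7/6 + 11*I/6 = (z + 2/3 - 3*I)*(z - 1/2)*(z + 1 - I)
so the candidates are z = -2/3 + 3*I, z = 1/2, z = -1 + I.

Check the numerator P(z) = -z^2 + z + 1 at each one:
  P(-2/3 + 3*I) = 80/9 + 7*I ≠ 0, so z = -2/3 + 3*I is a (simple) pole.
  P(1/2) = 5/4 ≠ 0, so z = 1/2 is a (simple) pole.
  P(-1 + I) = 3*I ≠ 0, so z = -1 + I is a (simple) pole.

Poles of f: {-1 + I, -2/3 + 3*I, 1/2}

Final answer: {-1 + I, -2/3 + 3*I, 1/2}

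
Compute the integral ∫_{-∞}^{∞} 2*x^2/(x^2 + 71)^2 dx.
Let f(z) = 2*z^2/(z^2 + 71)^2. The denominator has no real zeros and deg Q - deg P = 2 ≥ 2, so the integral of f over the upper semicircle |z| = R tends to 0 as R → ∞. Closing the contour in the upper half-plane,
  ∫_{-∞}^{∞} f(x) dx = 2πi · Σ Res(f, z_k)  over the poles with Im z_k > 0.

Zeros of the denominator: z^2 + 71 = 0 gives z = ±sqrt(71)*I.
Upper half-plane: z = sqrt(71)*I (a pole of order 2).

Write f(z) = g(z)/(z - sqrt(71)*I)^2 with g(z) = 2*z^2/(z + sqrt(71)*I)^2. For a double pole, Res(f, z₀) = g'(z₀):
  g'(z) = 4*sqrt(71)*I*z/(z + sqrt(71)*I)^3
  Res(f, sqrt(71)*I) = g'(sqrt(71)*I) = -sqrt(71)*I/142

∫_{-∞}^{∞} f(x) dx = 2πi · (-sqrt(71)*I/142) = sqrt(71)*pi/71

Final answer: sqrt(71)*pi/71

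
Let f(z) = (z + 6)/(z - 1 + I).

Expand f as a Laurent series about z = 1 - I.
Put w = z - (1 - I), i.e. z = w + 1 - I. The denominator is w, so it suffices to rewrite the numerator in powers of w.

P(z) = z + 6
P(w + 1 - I) = 7 - I + w

Dividing each term by w:
  f = (7 - I)/w + 1

Substituting back w = z - 1 + I:
  f(z) = (7 - I)/(z - 1 + I) + 1

The series is finite because the numerator is a polynomial; the negative powers form the principal part, and the coefficient of 1/(z - 1 + I) gives Res(f, 1 - I) = 7 - I.

Final answer: (7 - I)/(z - 1 + I) + 1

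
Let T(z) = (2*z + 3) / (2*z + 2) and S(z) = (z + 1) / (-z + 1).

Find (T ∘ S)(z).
(T ∘ S)(z) = T(S(z)) = ((2)*S(z) + (3))/((2)*S(z) + (2)). Multiply numerator and denominator by -z + 1:
  numerator:   (2)*(z + 1) + (3)*(-z + 1) = -z + 5
  denominator: (2)*(z + 1) + (2)*(-z + 1) = 4
(T ∘ S)(z) = (-z + 5)/4

Final answer: (-z + 5)/4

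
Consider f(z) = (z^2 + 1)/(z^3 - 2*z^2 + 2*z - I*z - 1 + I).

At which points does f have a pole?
The singularities of f are the zeros of the denominator. Factoring,
  z^3 - 2*z^2 + 2*z - I*z - 1 + I = (z + I)*(z - 1 - I)*(z - 1)
so the candidates are z = -I, z = 1 + I, z = 1.

Check the numerator P(z) = z^2 + 1 at each one:
  P(-I) = 0, so the factor (z + I) cancels and z = -I is only a removable singularity, not a pole.
  P(1 + I) = 1 + 2*I ≠ 0, so z = 1 + I is a (simple) pole.
  P(1) = 2 ≠ 0, so z = 1 is a (simple) pole.

Poles of f: {1, 1 + I}

Final answer: {1, 1 + I}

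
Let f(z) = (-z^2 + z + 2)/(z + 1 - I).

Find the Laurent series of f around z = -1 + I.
(1 + 3*I)/(z + 1 - I) + 3 - 2*I - (z + 1 - I)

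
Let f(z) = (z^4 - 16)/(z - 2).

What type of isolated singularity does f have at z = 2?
The numerator vanishes at z = 2 ((2)^4 = 16), so it is divisible by z - 2:
  z^4 - 16 = (z - 2)*(z^3 + 2*z^2 + 4*z + 8)
Hence for z ≠ 2, f(z) = z^3 + 2*z^2 + 4*z + 8, a polynomial, and lim_{z→2} f(z) = 32 is finite.
So the singularity is removable.

Final answer: removable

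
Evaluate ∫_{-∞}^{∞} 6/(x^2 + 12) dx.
sqrt(3)*pi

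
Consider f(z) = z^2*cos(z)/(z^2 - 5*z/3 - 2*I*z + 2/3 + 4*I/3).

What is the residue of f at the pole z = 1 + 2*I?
Write f(z) = P(z)/Q(z) with P(z) = z^2*cos(z) and Q(z) = z^2 - 5*z/3 - 2*I*z + 2/3 + 4*I/3.
The denominator factors as Q(z) = (z - 1 - 2*I)*(z - 2/3), so z = 1 + 2*I is a simple zero of Q and P is analytic there; z = 1 + 2*I is therefore a simple pole and
  Res(f, z₀) = P(z₀)/Q'(z₀).

Q'(z) = 2*z - 5/3 - 2*I, so Q'(1 + 2*I) = 1/3 + 2*I.
P(1 + 2*I) = (-3 + 4*I)*cos(1 + 2*I).

Res(f, 1 + 2*I) = ((-3 + 4*I)*cos(1 + 2*I))/(1/3 + 2*I) = (63/37 + 66*I/37)*cos(1 + 2*I)

Final answer: (63/37 + 66*I/37)*cos(1 + 2*I)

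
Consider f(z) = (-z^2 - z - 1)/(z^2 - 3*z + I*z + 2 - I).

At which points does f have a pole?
The singularities of f are the zeros of the denominator. Factoring,
  z^2 - 3*z + I*z + 2 - I = (z - 1)*(z - 2 + I)
so the candidates are z = 1, z = 2 - I.

Check the numerator P(z) = -z^2 - z - 1 at each one:
  P(1) = -3 ≠ 0, so z = 1 is a (simple) pole.
  P(2 - I) = -6 + 5*I ≠ 0, so z = 2 - I is a (simple) pole.

Poles of f: {1, 2 - I}

Final answer: {1, 2 - I}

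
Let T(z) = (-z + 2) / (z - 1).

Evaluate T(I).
Substitute z = I:
  numerator:   -(I) + 2 = 2 - I
  denominator: (I) - 1 = -1 + I
T(I) = (2 - I)/(-1 + I); multiplying numerator and denominator by the conjugate -1 - I gives (-3 - I)/2 = -3/2 - I/2

Final answer: -3/2 - I/2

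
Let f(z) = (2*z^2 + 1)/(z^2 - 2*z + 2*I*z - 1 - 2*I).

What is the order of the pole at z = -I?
1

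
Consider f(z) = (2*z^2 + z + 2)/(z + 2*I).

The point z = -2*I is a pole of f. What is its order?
Factor the denominator:
  z + 2*I = (z + 2*I)

The numerator P(z) = 2*z^2 + z + 2 has P(-2*I) = -6 - 2*I ≠ 0, so no factor of (z + 2*I) cancels.
Near z = -2*I we can therefore write f(z) = g(z)/(z + 2*I) with g analytic at -2*I and g(-2*I) ≠ 0 (g is just the numerator).

Hence z = -2*I is a pole of order 1.

Final answer: 1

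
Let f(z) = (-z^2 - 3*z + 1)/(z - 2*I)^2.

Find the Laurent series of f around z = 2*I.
Put w = z - (2*I), i.e. z = w + 2*I. The denominator is w^2, so it suffices to rewrite the numerator in powers of w.

P(z) = -z^2 - 3*z + 1
P(w + 2*I) = 5 - 6*I + (-3 - 4*I)*w - w^2

Dividing each term by w^2:
  f = (5 - 6*I)/w^2 + (-3 - 4*I)/w - 1

Substituting back w = z - 2*I:
  f(z) = (5 - 6*I)/(z - 2*I)^2 + (-3 - 4*I)/(z - 2*I) - 1

The series is finite because the numerator is a polynomial; the negative powers form the principal part, and the coefficient of 1/(z - 2*I) gives Res(f, 2*I) = -3 - 4*I.

Final answer: (5 - 6*I)/(z - 2*I)^2 + (-3 - 4*I)/(z - 2*I) - 1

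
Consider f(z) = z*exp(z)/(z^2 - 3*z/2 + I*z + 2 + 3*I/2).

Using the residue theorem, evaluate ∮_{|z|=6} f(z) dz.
By the residue theorem, ∮_C f(z) dz = 2πi · (sum of the residues of f at the poles inside |z| = 6).

The denominator factors as (z - I)*(z - 3/2 + 2*I), so the singularities of f are simple poles at z = I, z = 3/2 - 2*I.
  |I|² = 1 < 36 = 6², so this pole is inside the contour.
  |3/2 - 2*I|² = 25/4 < 36 = 6², so this pole is inside the contour.

With P(z) = z*exp(z) and Q(z) = z^2 - 3*z/2 + I*z + 2 + 3*I/2, each pole is simple, so Res(f, z₀) = P(z₀)/Q'(z₀) with Q'(z) = 2*z - 3/2 + I.
  Res(f, I) = P(I)/Q'(I) = (I*exp(I))/(-3/2 + 3*I) = (4/15 - 2*I/15)*exp(I)
  Res(f, 3/2 - 2*I) = P(3/2 - 2*I)/Q'(3/2 - 2*I) = ((3/2 - 2*I)*exp(3/2 - 2*I))/(3/2 - 3*I) = (11/15 + 2*I/15)*exp(3/2 - 2*I)

Sum of residues inside C: (11/15 + 2*I/15)*exp(3/2 - 2*I) + (4/15 - 2*I/15)*exp(I)
∮_C f(z) dz = 2πi · ((11/15 + 2*I/15)*exp(3/2 - 2*I) + (4/15 - 2*I/15)*exp(I)) = pi*(-4/15 + 22*I/15)*exp(3/2 - 2*I) + pi*(4/15 + 8*I/15)*exp(I)

Final answer: pi*(-4/15 + 22*I/15)*exp(3/2 - 2*I) + pi*(4/15 + 8*I/15)*exp(I)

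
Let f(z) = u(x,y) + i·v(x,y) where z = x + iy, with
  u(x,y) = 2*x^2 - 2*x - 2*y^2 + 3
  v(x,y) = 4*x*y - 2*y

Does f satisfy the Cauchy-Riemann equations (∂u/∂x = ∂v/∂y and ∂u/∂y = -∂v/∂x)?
∂u/∂x = 4*x - 2
∂v/∂y = 4*x - 2
∂u/∂y = -4*y
∂v/∂x = 4*y
∂u/∂x = ∂v/∂y and ∂u/∂y = -∂v/∂x hold identically; f is analytic.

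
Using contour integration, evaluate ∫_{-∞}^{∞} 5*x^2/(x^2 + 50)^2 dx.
sqrt(2)*pi/4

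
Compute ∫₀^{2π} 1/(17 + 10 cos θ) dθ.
Let J = ∫₀^{2π} dθ/(17 + 10 cos θ).
Put z = e^{iθ}: then cos θ = (z + 1/z)/2, dθ = dz/(iz), and z runs once counterclockwise around |z| = 1:
  J = ∮_{|z|=1} 1/(17 + 10*(z + 1/z)/2) · dz/(iz) = (2/i) ∮_{|z|=1} dz/(10*z^2 + 34*z + 10).
The roots of 10*z^2 + 34*z + 10 are z = (-17 ± sqrt(17^2 - 10^2))/10, with sqrt(189) = 3*sqrt(21); their product is 1, so only z₊ = -17/10 + 3*sqrt(21)/10 lies inside the unit circle (z₋ = -17/10 - 3*sqrt(21)/10 lies outside).
z₊ is a simple zero of q(z) = 10*z^2 + 34*z + 10, so Res(1/q, z₊) = 1/q'(z₊) with q'(z) = 20*z + 34; and q'(z₊) = 10*(z₊ - z₋) = 6*sqrt(21).
Therefore J = (2/i) · 2πi · 1/(6*sqrt(21)) = 2*pi/(3*sqrt(21)) = 2*sqrt(21)*pi/63

Final answer: 2*sqrt(21)*pi/63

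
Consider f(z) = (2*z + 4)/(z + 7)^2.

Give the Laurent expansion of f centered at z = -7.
-10/(z + 7)^2 + 2/(z + 7)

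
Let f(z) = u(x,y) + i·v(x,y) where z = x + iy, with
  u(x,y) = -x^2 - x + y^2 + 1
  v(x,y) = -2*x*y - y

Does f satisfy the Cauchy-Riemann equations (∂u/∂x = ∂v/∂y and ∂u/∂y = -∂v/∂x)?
∂u/∂x = -2*x - 1
∂v/∂y = -2*x - 1
∂u/∂y = 2*y
∂v/∂x = -2*y
∂u/∂x = ∂v/∂y and ∂u/∂y = -∂v/∂x hold identically; f is analytic.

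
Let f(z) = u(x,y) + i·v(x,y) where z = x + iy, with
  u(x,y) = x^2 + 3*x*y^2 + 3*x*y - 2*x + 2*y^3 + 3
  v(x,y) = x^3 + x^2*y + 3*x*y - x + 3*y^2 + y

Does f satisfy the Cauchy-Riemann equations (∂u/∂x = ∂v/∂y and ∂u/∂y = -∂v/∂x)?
∂u/∂x = 2*x + 3*y^2 + 3*y - 2
∂v/∂y = x^2 + 3*x + 6*y + 1
∂u/∂y = 6*x*y + 3*x + 6*y^2
∂v/∂x = 3*x^2 + 2*x*y + 3*y - 1
∂u/∂x ≠ ∂v/∂y and ∂u/∂y ≠ -∂v/∂x; the Cauchy-Riemann equations are not satisfied, so f is not analytic.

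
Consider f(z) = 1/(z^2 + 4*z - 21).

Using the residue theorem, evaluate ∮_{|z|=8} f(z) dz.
By the residue theorem, ∮_C f(z) dz = 2πi · (sum of the residues of f at the poles inside |z| = 8).

The denominator factors as (z + 7)*(z - 3), so the singularities of f are simple poles at z = -7, z = 3.
  |-7|² = 49 < 64 = 8², so this pole is inside the contour.
  |3|² = 9 < 64 = 8², so this pole is inside the contour.

With P(z) = 1 and Q(z) = z^2 + 4*z - 21, each pole is simple, so Res(f, z₀) = P(z₀)/Q'(z₀) with Q'(z) = 2*z + 4.
  Res(f, -7) = P(-7)/Q'(-7) = (1)/(-10) = -1/10
  Res(f, 3) = P(3)/Q'(3) = (1)/(10) = 1/10

Sum of residues inside C: 0
∮_C f(z) dz = 2πi · (0) = 0

Final answer: 0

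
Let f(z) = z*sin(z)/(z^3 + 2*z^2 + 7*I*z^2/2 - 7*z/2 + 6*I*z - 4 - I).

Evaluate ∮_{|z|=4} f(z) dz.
By the residue theorem, ∮_C f(z) dz = 2πi · (sum of the residues of f at the poles inside |z| = 4).

The denominator factors as (z + 2 + I/2)*(z + 2*I)*(z + I), so the singularities of f are simple poles at z = -2 - I/2, z = -2*I, z = -I.
  |-2 - I/2|² = 17/4 < 16 = 4², so this pole is inside the contour.
  |-2*I|² = 4 < 16 = 4², so this pole is inside the contour.
  |-I|² = 1 < 16 = 4², so this pole is inside the contour.

With P(z) = z*sin(z) and Q(z) = z^3 + 2*z^2 + 7*I*z^2/2 - 7*z/2 + 6*I*z - 4 - I, each pole is simple, so Res(f, z₀) = P(z₀)/Q'(z₀) with Q'(z) = 3*z^2 + 4*z + 7*I*z - 7/2 + 6*I.
  Res(f, -2 - I/2) = P(-2 - I/2)/Q'(-2 - I/2) = ((2 + I/2)*sin(2 + I/2))/(13/4 - 4*I) = (72/425 + 154*I/425)*sin(2 + I/2)
  Res(f, -2*I) = P(-2*I)/Q'(-2*I) = (-2*sinh(2))/(-3/2 - 2*I) = (12/25 - 16*I/25)*sinh(2)
  Res(f, -I) = P(-I)/Q'(-I) = (-sinh(1))/(1/2 + 2*I) = (-2/17 + 8*I/17)*sinh(1)

Sum of residues inside C: (12/25 - 16*I/25)*sinh(2) + (72/425 + 154*I/425)*sin(2 + I/2) + (-2/17 + 8*I/17)*sinh(1)
∮_C f(z) dz = 2πi · ((12/25 - 16*I/25)*sinh(2) + (72/425 + 154*I/425)*sin(2 + I/2) + (-2/17 + 8*I/17)*sinh(1)) = pi*(-16/17 - 4*I/17)*sinh(1) + pi*(-308/425 + 144*I/425)*sin(2 + I/2) + pi*(32/25 + 24*I/25)*sinh(2)

Final answer: pi*(-16/17 - 4*I/17)*sinh(1) + pi*(-308/425 + 144*I/425)*sin(2 + I/2) + pi*(32/25 + 24*I/25)*sinh(2)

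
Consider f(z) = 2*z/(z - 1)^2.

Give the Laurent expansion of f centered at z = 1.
Put w = z - (1), i.e. z = w + 1. The denominator is w^2, so it suffices to rewrite the numerator in powers of w.

P(z) = 2*z
P(w + 1) = 2 + 2*w

Dividing each term by w^2:
  f = 2/w^2 + 2/w

Substituting back w = z - 1:
  f(z) = 2/(z - 1)^2 + 2/(z - 1)

The series is finite because the numerator is a polynomial; the negative powers form the principal part, and the coefficient of 1/(z - 1) gives Res(f, 1) = 2.

Final answer: 2/(z - 1)^2 + 2/(z - 1)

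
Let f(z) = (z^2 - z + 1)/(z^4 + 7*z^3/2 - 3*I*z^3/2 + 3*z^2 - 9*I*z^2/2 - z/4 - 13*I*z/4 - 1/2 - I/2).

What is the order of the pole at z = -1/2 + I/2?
3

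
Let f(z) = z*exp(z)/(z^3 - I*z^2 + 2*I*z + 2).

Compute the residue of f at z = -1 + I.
-exp(-1 + I)/2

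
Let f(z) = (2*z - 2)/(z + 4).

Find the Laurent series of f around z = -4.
-10/(z + 4) + 2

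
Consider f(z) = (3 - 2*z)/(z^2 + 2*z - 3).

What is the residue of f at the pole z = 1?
1/4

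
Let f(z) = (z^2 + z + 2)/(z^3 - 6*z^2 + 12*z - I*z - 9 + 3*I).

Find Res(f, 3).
Write f(z) = P(z)/Q(z) with P(z) = z^2 + z + 2 and Q(z) = z^3 - 6*z^2 + 12*z - I*z - 9 + 3*I.
The denominator factors as Q(z) = (z - 3)*(z - 2 - I)*(z - 1 + I), so z = 3 is a simple zero of Q and P is analytic there; z = 3 is therefore a simple pole and
  Res(f, z₀) = P(z₀)/Q'(z₀).

Q'(z) = 3*z^2 - 12*z + 12 - I, so Q'(3) = 3 - I.
P(3) = 14.

Res(f, 3) = (14)/(3 - I) = 21/5 + 7*I/5

Final answer: 21/5 + 7*I/5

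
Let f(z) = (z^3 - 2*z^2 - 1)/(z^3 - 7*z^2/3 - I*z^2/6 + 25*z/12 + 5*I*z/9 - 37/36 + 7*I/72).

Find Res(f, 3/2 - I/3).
Write f(z) = P(z)/Q(z) with P(z) = z^3 - 2*z^2 - 1 and Q(z) = z^3 - 7*z^2/3 - I*z^2/6 + 25*z/12 + 5*I*z/9 - 37/36 + 7*I/72.
The denominator factors as Q(z) = (z - 3/2 + I/3)*(z - 1/2 - I)*(z - 1/3 + I/2), so z = 3/2 - I/3 is a simple zero of Q and P is analytic there; z = 3/2 - I/3 is therefore a simple pole and
  Res(f, z₀) = P(z₀)/Q'(z₀).

Q'(z) = 3*z^2 - 14*z/3 - I*z/3 + 25/12 + 5*I/9, so Q'(3/2 - I/3) = 25/18 - 25*I/18.
P(3/2 - I/3) = -173/72 - 23*I/108.

Res(f, 3/2 - I/3) = (-173/72 - 23*I/108)/(25/18 - 25*I/18) = -473/600 - 113*I/120

Final answer: -473/600 - 113*I/120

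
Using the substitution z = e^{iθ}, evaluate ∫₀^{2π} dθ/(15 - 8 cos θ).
Call the integral J. The integrand is 2π-periodic and we integrate over a full period, so shifting θ does not change the value (θ → θ + π flips the sign of the trig term). Hence
  J = ∫₀^{2π} dθ/(15 + 8 cos θ).
Put z = e^{iθ}: then cos θ = (z + 1/z)/2, dθ = dz/(iz), and z runs once counterclockwise around |z| = 1:
  J = ∮_{|z|=1} 1/(15 + 8*(z + 1/z)/2) · dz/(iz) = (2/i) ∮_{|z|=1} dz/(8*z^2 + 30*z + 8).
The roots of 8*z^2 + 30*z + 8 are z = (-15 ± sqrt(15^2 - 8^2))/8, with sqrt(161) = sqrt(161); their product is 1, so only z₊ = -15/8 + sqrt(161)/8 lies inside the unit circle (z₋ = -15/8 - sqrt(161)/8 lies outside).
z₊ is a simple zero of q(z) = 8*z^2 + 30*z + 8, so Res(1/q, z₊) = 1/q'(z₊) with q'(z) = 16*z + 30; and q'(z₊) = 8*(z₊ - z₋) = 2*sqrt(161).
Therefore J = (2/i) · 2πi · 1/(2*sqrt(161)) = 2*pi/(sqrt(161)) = 2*sqrt(161)*pi/161

Final answer: 2*sqrt(161)*pi/161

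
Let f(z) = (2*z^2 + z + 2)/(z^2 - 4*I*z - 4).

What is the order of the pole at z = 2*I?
Factor the denominator:
  z^2 - 4*I*z - 4 = (z - 2*I)^2

The numerator P(z) = 2*z^2 + z + 2 has P(2*I) = -6 + 2*I ≠ 0, so no factor of (z - 2*I) cancels.
Near z = 2*I we can therefore write f(z) = g(z)/(z - 2*I)^2 with g analytic at 2*I and g(2*I) ≠ 0 (g is just the numerator).

Hence z = 2*I is a pole of order 2.

Final answer: 2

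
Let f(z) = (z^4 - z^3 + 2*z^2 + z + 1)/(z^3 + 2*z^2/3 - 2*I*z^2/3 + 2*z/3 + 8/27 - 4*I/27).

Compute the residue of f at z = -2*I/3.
Write f(z) = P(z)/Q(z) with P(z) = z^4 - z^3 + 2*z^2 + z + 1 and Q(z) = z^3 + 2*z^2/3 - 2*I*z^2/3 + 2*z/3 + 8/27 - 4*I/27.
The denominator factors as Q(z) = (z + 1/3 - I)*(z + 1/3 - I/3)*(z + 2*I/3), so z = -2*I/3 is a simple zero of Q and P is analytic there; z = -2*I/3 is therefore a simple pole and
  Res(f, z₀) = P(z₀)/Q'(z₀).

Q'(z) = 3*z^2 + 4*z/3 - 4*I*z/3 + 2/3, so Q'(-2*I/3) = -14/9 - 8*I/9.
P(-2*I/3) = 25/81 - 26*I/27.

Res(f, -2*I/3) = (25/81 - 26*I/27)/(-14/9 - 8*I/9) = 137/1170 + 323*I/585

Final answer: 137/1170 + 323*I/585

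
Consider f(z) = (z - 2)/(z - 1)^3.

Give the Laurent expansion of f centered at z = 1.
-1/(z - 1)^3 + 1/(z - 1)^2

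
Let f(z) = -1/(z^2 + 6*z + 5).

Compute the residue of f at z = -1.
Write f(z) = P(z)/Q(z) with P(z) = -1 and Q(z) = z^2 + 6*z + 5.
The denominator factors as Q(z) = (z + 5)*(z + 1), so z = -1 is a simple zero of Q and P is analytic there; z = -1 is therefore a simple pole and
  Res(f, z₀) = P(z₀)/Q'(z₀).

Q'(z) = 2*z + 6, so Q'(-1) = 4.
P(-1) = -1.

Res(f, -1) = (-1)/(4) = -1/4

Final answer: -1/4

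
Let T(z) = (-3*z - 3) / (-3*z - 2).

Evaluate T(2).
Substitute z = 2:
  numerator:   -3*(2) - 3 = -9
  denominator: -3*(2) - 2 = -8
T(2) = (-9)/(-8) = 9/8

Final answer: 9/8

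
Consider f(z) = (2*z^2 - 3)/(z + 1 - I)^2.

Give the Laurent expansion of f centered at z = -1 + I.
Put w = z - (-1 + I), i.e. z = w - 1 + I. The denominator is w^2, so it suffices to rewrite the numerator in powers of w.

P(z) = 2*z^2 - 3
P(w - 1 + I) = -3 - 4*I + (-4 + 4*I)*w + 2*w^2

Dividing each term by w^2:
  f = (-3 - 4*I)/w^2 + (-4 + 4*I)/w + 2

Substituting back w = z + 1 - I:
  f(z) = (-3 - 4*I)/(z + 1 - I)^2 + (-4 + 4*I)/(z + 1 - I) + 2

The series is finite because the numerator is a polynomial; the negative powers form the principal part, and the coefficient of 1/(z + 1 - I) gives Res(f, -1 + I) = -4 + 4*I.

Final answer: (-3 - 4*I)/(z + 1 - I)^2 + (-4 + 4*I)/(z + 1 - I) + 2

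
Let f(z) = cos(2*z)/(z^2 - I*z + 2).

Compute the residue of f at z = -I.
I*cosh(2)/3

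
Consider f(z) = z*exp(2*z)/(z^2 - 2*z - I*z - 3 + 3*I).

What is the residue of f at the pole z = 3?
Write f(z) = P(z)/Q(z) with P(z) = z*exp(2*z) and Q(z) = z^2 - 2*z - I*z - 3 + 3*I.
The denominator factors as Q(z) = (z + 1 - I)*(z - 3), so z = 3 is a simple zero of Q and P is analytic there; z = 3 is therefore a simple pole and
  Res(f, z₀) = P(z₀)/Q'(z₀).

Q'(z) = 2*z - 2 - I, so Q'(3) = 4 - I.
P(3) = 3*exp(6).

Res(f, 3) = (3*exp(6))/(4 - I) = (12/17 + 3*I/17)*exp(6)

Final answer: (12/17 + 3*I/17)*exp(6)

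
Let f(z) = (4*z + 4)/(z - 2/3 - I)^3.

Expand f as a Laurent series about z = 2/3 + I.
Put w = z - (2/3 + I), i.e. z = w + 2/3 + I. The denominator is w^3, so it suffices to rewrite the numerator in powers of w.

P(z) = 4*z + 4
P(w + 2/3 + I) = 20/3 + 4*I + 4*w

Dividing each term by w^3:
  f = (20/3 + 4*I)/w^3 + 4/w^2

Substituting back w = z - 2/3 - I:
  f(z) = (20/3 + 4*I)/(z - 2/3 - I)^3 + 4/(z - 2/3 - I)^2

The series is finite because the numerator is a polynomial; the negative powers form the principal part.

Final answer: (20/3 + 4*I)/(z - 2/3 - I)^3 + 4/(z - 2/3 - I)^2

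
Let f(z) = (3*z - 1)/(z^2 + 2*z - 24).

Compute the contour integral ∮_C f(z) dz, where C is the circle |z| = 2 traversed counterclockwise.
By the residue theorem, ∮_C f(z) dz = 2πi · (sum of the residues of f at the poles inside |z| = 2).

The denominator factors as (z - 4)*(z + 6), so the singularities of f are simple poles at z = 4, z = -6.
  |4|² = 16 > 4 = 2², so this pole is outside the contour.
  |-6|² = 36 > 4 = 2², so this pole is outside the contour.

No pole lies inside the contour, so f is analytic on and inside C and the integral is 0 (Cauchy's theorem).

Final answer: 0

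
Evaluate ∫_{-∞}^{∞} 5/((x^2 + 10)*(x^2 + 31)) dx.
Let f(z) = 5/((z^2 + 10)*(z^2 + 31)). The denominator has no real zeros and deg Q - deg P = 4 ≥ 2, so the integral of f over the upper semicircle |z| = R tends to 0 as R → ∞. Closing the contour in the upper half-plane,
  ∫_{-∞}^{∞} f(x) dx = 2πi · Σ Res(f, z_k)  over the poles with Im z_k > 0.

Zeros of the denominator: z^2 + 31 = 0 gives z = ±sqrt(31)*I; z^2 + 10 = 0 gives z = ±sqrt(10)*I.
Upper half-plane: z = sqrt(10)*I, z = sqrt(31)*I (simple).

Each pole is a simple zero of Q(z) = z^4 + 41*z^2 + 310, so Res(f, z₀) = P(z₀)/Q'(z₀) with P(z) = 5, Q'(z) = 4*z^3 + 82*z:
  Res(f, sqrt(10)*I) = (5)/(42*sqrt(10)*I) = -sqrt(10)*I/84
  Res(f, sqrt(31)*I) = (5)/(-42*sqrt(31)*I) = 5*sqrt(31)*I/1302

Sum of residues: I*(-31*sqrt(10) + 10*sqrt(31))/2604
∫_{-∞}^{∞} f(x) dx = 2πi · (I*(-31*sqrt(10) + 10*sqrt(31))/2604) = pi*(-10*sqrt(31) + 31*sqrt(10))/1302

Final answer: pi*(-10*sqrt(31) + 31*sqrt(10))/1302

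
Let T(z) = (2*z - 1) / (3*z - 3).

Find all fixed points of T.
T(z) = z means 2*z - 1 = z*(3*z - 3), i.e.
  3*z^2 - 5*z + 1 = 0.
Discriminant: (-5)^2 - 4*(3)*(1) = 13, so the roots are real.
  z = (5 ± sqrt(13))/(2*(3))
Fixed points: {5/6 - sqrt(13)/6, sqrt(13)/6 + 5/6}

Final answer: {5/6 - sqrt(13)/6, sqrt(13)/6 + 5/6}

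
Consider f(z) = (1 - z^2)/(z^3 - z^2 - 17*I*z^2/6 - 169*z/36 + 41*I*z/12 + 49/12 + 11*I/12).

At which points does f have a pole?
The singularities of f are the zeros of the denominator. Factoring,
  z^3 - z^2 - 17*I*z^2/6 - 169*z/36 + 41*I*z/12 + 49/12 + 11*I/12 = (z + 3/2 - 3*I/2)*(z - 1 - 2*I/3)*(z - 3/2 - 2*I/3)
so the candidates are z = -3/2 + 3*I/2, z = 1 + 2*I/3, z = 3/2 + 2*I/3.

Check the numerator P(z) = 1 - z^2 at each one:
  P(-3/2 + 3*I/2) = 1 + 9*I/2 ≠ 0, so z = -3/2 + 3*I/2 is a (simple) pole.
  P(1 + 2*I/3) = 4/9 - 4*I/3 ≠ 0, so z = 1 + 2*I/3 is a (simple) pole.
  P(3/2 + 2*I/3) = -29/36 - 2*I ≠ 0, so z = 3/2 + 2*I/3 is a (simple) pole.

Poles of f: {-3/2 + 3*I/2, 1 + 2*I/3, 3/2 + 2*I/3}

Final answer: {-3/2 + 3*I/2, 1 + 2*I/3, 3/2 + 2*I/3}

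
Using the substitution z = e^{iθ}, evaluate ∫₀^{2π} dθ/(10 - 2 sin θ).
Call the integral J. The integrand is 2π-periodic and we integrate over a full period, so shifting θ does not change the value (θ → θ + π/2 turns sin θ into cos θ; θ → θ + π flips the sign of the trig term). Hence
  J = ∫₀^{2π} dθ/(10 + 2 cos θ).
Put z = e^{iθ}: then cos θ = (z + 1/z)/2, dθ = dz/(iz), and z runs once counterclockwise around |z| = 1:
  J = ∮_{|z|=1} 1/(10 + 2*(z + 1/z)/2) · dz/(iz) = (2/i) ∮_{|z|=1} dz/(2*z^2 + 20*z + 2).
The roots of 2*z^2 + 20*z + 2 are z = (-10 ± sqrt(10^2 - 2^2))/2, with sqrt(96) = 4*sqrt(6); their product is 1, so only z₊ = -5 + 2*sqrt(6) lies inside the unit circle (z₋ = -5 - 2*sqrt(6) lies outside).
z₊ is a simple zero of q(z) = 2*z^2 + 20*z + 2, so Res(1/q, z₊) = 1/q'(z₊) with q'(z) = 4*z + 20; and q'(z₊) = 2*(z₊ - z₋) = 8*sqrt(6).
Therefore J = (2/i) · 2πi · 1/(8*sqrt(6)) = 2*pi/(4*sqrt(6)) = sqrt(6)*pi/12

Final answer: sqrt(6)*pi/12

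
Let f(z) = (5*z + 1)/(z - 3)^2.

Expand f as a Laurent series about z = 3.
Put w = z - (3), i.e. z = w + 3. The denominator is w^2, so it suffices to rewrite the numerator in powers of w.

P(z) = 5*z + 1
P(w + 3) = 16 + 5*w

Dividing each term by w^2:
  f = 16/w^2 + 5/w

Substituting back w = z - 3:
  f(z) = 16/(z - 3)^2 + 5/(z - 3)

The series is finite because the numerator is a polynomial; the negative powers form the principal part, and the coefficient of 1/(z - 3) gives Res(f, 3) = 5.

Final answer: 16/(z - 3)^2 + 5/(z - 3)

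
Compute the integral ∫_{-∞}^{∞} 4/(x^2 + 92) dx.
Let f(z) = 4/(z^2 + 92). The denominator has no real zeros and deg Q - deg P = 2 ≥ 2, so the integral of f over the upper semicircle |z| = R tends to 0 as R → ∞. Closing the contour in the upper half-plane,
  ∫_{-∞}^{∞} f(x) dx = 2πi · Σ Res(f, z_k)  over the poles with Im z_k > 0.

Zeros of the denominator: z^2 + 92 = 0 gives z = ±2*sqrt(23)*I.
Upper half-plane: z = 2*sqrt(23)*I (simple).

Each pole is a simple zero of Q(z) = z^2 + 92, so Res(f, z₀) = P(z₀)/Q'(z₀) with P(z) = 4, Q'(z) = 2*z:
  Res(f, 2*sqrt(23)*I) = (4)/(4*sqrt(23)*I) = -sqrt(23)*I/23

∫_{-∞}^{∞} f(x) dx = 2πi · (-sqrt(23)*I/23) = 2*sqrt(23)*pi/23

Final answer: 2*sqrt(23)*pi/23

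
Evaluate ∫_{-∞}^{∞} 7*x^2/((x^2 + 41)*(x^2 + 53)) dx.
Let f(z) = 7*z^2/((z^2 + 41)*(z^2 + 53)). The denominator has no real zeros and deg Q - deg P = 2 ≥ 2, so the integral of f over the upper semicircle |z| = R tends to 0 as R → ∞. Closing the contour in the upper half-plane,
  ∫_{-∞}^{∞} f(x) dx = 2πi · Σ Res(f, z_k)  over the poles with Im z_k > 0.

Zeros of the denominator: z^2 + 41 = 0 gives z = ±sqrt(41)*I; z^2 + 53 = 0 gives z = ±sqrt(53)*I.
Upper half-plane: z = sqrt(41)*I, z = sqrt(53)*I (simple).

Each pole is a simple zero of Q(z) = z^4 + 94*z^2 + 2173, so Res(f, z₀) = P(z₀)/Q'(z₀) with P(z) = 7*z^2, Q'(z) = 4*z^3 + 188*z:
  Res(f, sqrt(41)*I) = (-287)/(24*sqrt(41)*I) = 7*sqrt(41)*I/24
  Res(f, sqrt(53)*I) = (-371)/(-24*sqrt(53)*I) = -7*sqrt(53)*I/24

Sum of residues: 7*I*(-sqrt(53) + sqrt(41))/24
∫_{-∞}^{∞} f(x) dx = 2πi · (7*I*(-sqrt(53) + sqrt(41))/24) = 7*pi*(-sqrt(41) + sqrt(53))/12

Final answer: 7*pi*(-sqrt(41) + sqrt(53))/12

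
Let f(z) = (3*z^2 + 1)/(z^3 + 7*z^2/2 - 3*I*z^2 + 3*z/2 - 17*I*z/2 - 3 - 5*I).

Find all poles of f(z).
The singularities of f are the zeros of the denominator. Factoring,
  z^3 + 7*z^2/2 - 3*I*z^2 + 3*z/2 - 17*I*z/2 - 3 - 5*I = (z + 1 - I)*(z + 1/2 - 2*I)*(z + 2)
so the candidates are z = -1 + I, z = -1/2 + 2*I, z = -2.

Check the numerator P(z) = 3*z^2 + 1 at each one:
  P(-1 + I) = 1 - 6*I ≠ 0, so z = -1 + I is a (simple) pole.
  P(-1/2 + 2*I) = -41/4 - 6*I ≠ 0, so z = -1/2 + 2*I is a (simple) pole.
  P(-2) = 13 ≠ 0, so z = -2 is a (simple) pole.

Poles of f: {-2, -1 + I, -1/2 + 2*I}

Final answer: {-2, -1 + I, -1/2 + 2*I}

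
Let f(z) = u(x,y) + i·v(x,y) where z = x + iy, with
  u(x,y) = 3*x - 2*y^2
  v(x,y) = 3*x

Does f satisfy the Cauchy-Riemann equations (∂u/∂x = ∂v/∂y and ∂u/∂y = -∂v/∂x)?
∂u/∂x = 3
∂v/∂y = 0
∂u/∂y = -4*y
∂v/∂x = 3
∂u/∂x ≠ ∂v/∂y and ∂u/∂y ≠ -∂v/∂x; the Cauchy-Riemann equations are not satisfied, so f is not analytic.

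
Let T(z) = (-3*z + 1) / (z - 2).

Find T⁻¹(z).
Set w = T(z) = (-3*z + 1) / (z - 2) and solve for z:
  w*(z - 2) = -3*z + 1
  -2*w + z*(w + 3) - 1 = 0
  z*(w + 3) = 2*w + 1
  z = (-2*w - 1)/(-w - 3)
Renaming the variable, T⁻¹(z) = (-2*z - 1)/(-z - 3) = (2*z + 1)/(z + 3).
(Check: ad - bc = 5 ≠ 0, so T is invertible.)

Final answer: (2*z + 1)/(z + 3)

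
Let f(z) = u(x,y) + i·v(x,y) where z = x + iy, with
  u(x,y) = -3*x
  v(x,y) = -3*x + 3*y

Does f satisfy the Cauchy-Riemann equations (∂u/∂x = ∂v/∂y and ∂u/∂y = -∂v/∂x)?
∂u/∂x = -3
∂v/∂y = 3
∂u/∂y = 0
∂v/∂x = -3
∂u/∂x ≠ ∂v/∂y and ∂u/∂y ≠ -∂v/∂x; the Cauchy-Riemann equations are not satisfied, so f is not analytic.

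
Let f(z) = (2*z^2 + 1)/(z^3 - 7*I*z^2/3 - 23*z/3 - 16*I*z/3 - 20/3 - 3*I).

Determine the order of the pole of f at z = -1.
1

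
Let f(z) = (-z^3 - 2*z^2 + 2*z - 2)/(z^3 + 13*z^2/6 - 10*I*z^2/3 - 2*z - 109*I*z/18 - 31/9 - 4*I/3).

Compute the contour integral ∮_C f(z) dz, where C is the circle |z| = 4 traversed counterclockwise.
pi*(20/3 + I/3)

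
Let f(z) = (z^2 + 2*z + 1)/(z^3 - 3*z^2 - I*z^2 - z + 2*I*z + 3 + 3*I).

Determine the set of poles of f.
The singularities of f are the zeros of the denominator. Factoring,
  z^3 - 3*z^2 - I*z^2 - z + 2*I*z + 3 + 3*I = (z - 3)*(z - 1 - I)*(z + 1)
so the candidates are z = 3, z = 1 + I, z = -1.

Check the numerator P(z) = z^2 + 2*z + 1 at each one:
  P(3) = 16 ≠ 0, so z = 3 is a (simple) pole.
  P(1 + I) = 3 + 4*I ≠ 0, so z = 1 + I is a (simple) pole.
  P(-1) = 0, so the factor (z + 1) cancels and z = -1 is only a removable singularity, not a pole.

Poles of f: {1 + I, 3}

Final answer: {1 + I, 3}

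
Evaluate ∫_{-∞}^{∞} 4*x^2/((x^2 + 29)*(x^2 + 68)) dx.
Let f(z) = 4*z^2/((z^2 + 29)*(z^2 + 68)). The denominator has no real zeros and deg Q - deg P = 2 ≥ 2, so the integral of f over the upper semicircle |z| = R tends to 0 as R → ∞. Closing the contour in the upper half-plane,
  ∫_{-∞}^{∞} f(x) dx = 2πi · Σ Res(f, z_k)  over the poles with Im z_k > 0.

Zeros of the denominator: z^2 + 68 = 0 gives z = ±2*sqrt(17)*I; z^2 + 29 = 0 gives z = ±sqrt(29)*I.
Upper half-plane: z = 2*sqrt(17)*I, z = sqrt(29)*I (simple).

Each pole is a simple zero of Q(z) = z^4 + 97*z^2 + 1972, so Res(f, z₀) = P(z₀)/Q'(z₀) with P(z) = 4*z^2, Q'(z) = 4*z^3 + 194*z:
  Res(f, 2*sqrt(17)*I) = (-272)/(-156*sqrt(17)*I) = -4*sqrt(17)*I/39
  Res(f, sqrt(29)*I) = (-116)/(78*sqrt(29)*I) = 2*sqrt(29)*I/39

Sum of residues: 2*I*(-2*sqrt(17) + sqrt(29))/39
∫_{-∞}^{∞} f(x) dx = 2πi · (2*I*(-2*sqrt(17) + sqrt(29))/39) = 4*pi*(-sqrt(29) + 2*sqrt(17))/39

Final answer: 4*pi*(-sqrt(29) + 2*sqrt(17))/39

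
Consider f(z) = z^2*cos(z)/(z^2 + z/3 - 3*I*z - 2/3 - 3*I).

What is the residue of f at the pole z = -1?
(-15/106 + 27*I/106)*cos(1)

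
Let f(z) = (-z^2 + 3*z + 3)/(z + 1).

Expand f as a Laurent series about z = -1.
-1/(z + 1) + 5 - (z + 1)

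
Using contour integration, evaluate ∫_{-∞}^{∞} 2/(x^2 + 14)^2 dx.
Let f(z) = 2/(z^2 + 14)^2. The denominator has no real zeros and deg Q - deg P = 4 ≥ 2, so the integral of f over the upper semicircle |z| = R tends to 0 as R → ∞. Closing the contour in the upper half-plane,
  ∫_{-∞}^{∞} f(x) dx = 2πi · Σ Res(f, z_k)  over the poles with Im z_k > 0.

Zeros of the denominator: z^2 + 14 = 0 gives z = ±sqrt(14)*I.
Upper half-plane: z = sqrt(14)*I (a pole of order 2).

Write f(z) = g(z)/(z - sqrt(14)*I)^2 with g(z) = 2/(z + sqrt(14)*I)^2. For a double pole, Res(f, z₀) = g'(z₀):
  g'(z) = -4/(z + sqrt(14)*I)^3
  Res(f, sqrt(14)*I) = g'(sqrt(14)*I) = -sqrt(14)*I/392

∫_{-∞}^{∞} f(x) dx = 2πi · (-sqrt(14)*I/392) = sqrt(14)*pi/196

Final answer: sqrt(14)*pi/196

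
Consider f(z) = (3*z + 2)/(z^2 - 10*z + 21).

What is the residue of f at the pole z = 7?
Write f(z) = P(z)/Q(z) with P(z) = 3*z + 2 and Q(z) = z^2 - 10*z + 21.
The denominator factors as Q(z) = (z - 7)*(z - 3), so z = 7 is a simple zero of Q and P is analytic there; z = 7 is therefore a simple pole and
  Res(f, z₀) = P(z₀)/Q'(z₀).

Q'(z) = 2*z - 10, so Q'(7) = 4.
P(7) = 23.

Res(f, 7) = (23)/(4) = 23/4

Final answer: 23/4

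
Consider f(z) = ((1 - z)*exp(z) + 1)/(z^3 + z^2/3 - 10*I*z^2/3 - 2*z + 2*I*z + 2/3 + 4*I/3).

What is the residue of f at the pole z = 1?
15/221 + 42*I/221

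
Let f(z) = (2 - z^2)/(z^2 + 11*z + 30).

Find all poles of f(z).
The singularities of f are the zeros of the denominator. Factoring,
  z^2 + 11*z + 30 = (z + 6)*(z + 5)
so the candidates are z = -6, z = -5.

Check the numerator P(z) = 2 - z^2 at each one:
  P(-6) = -34 ≠ 0, so z = -6 is a (simple) pole.
  P(-5) = -23 ≠ 0, so z = -5 is a (simple) pole.

Poles of f: {-6, -5}

Final answer: {-6, -5}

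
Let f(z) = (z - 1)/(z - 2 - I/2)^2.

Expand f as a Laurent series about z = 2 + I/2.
(1 + I/2)/(z - 2 - I/2)^2 + 1/(z - 2 - I/2)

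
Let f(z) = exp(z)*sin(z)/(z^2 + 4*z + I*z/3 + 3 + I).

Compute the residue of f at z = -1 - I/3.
Write f(z) = P(z)/Q(z) with P(z) = exp(z)*sin(z) and Q(z) = z^2 + 4*z + I*z/3 + 3 + I.
The denominator factors as Q(z) = (z + 3)*(z + 1 + I/3), so z = -1 - I/3 is a simple zero of Q and P is analytic there; z = -1 - I/3 is therefore a simple pole and
  Res(f, z₀) = P(z₀)/Q'(z₀).

Q'(z) = 2*z + 4 + I/3, so Q'(-1 - I/3) = 2 - I/3.
P(-1 - I/3) = -exp(-1 - I/3)*sin(1 + I/3).

Res(f, -1 - I/3) = (-exp(-1 - I/3)*sin(1 + I/3))/(2 - I/3) = (-18/37 - 3*I/37)*exp(-1 - I/3)*sin(1 + I/3)

Final answer: (-18/37 - 3*I/37)*exp(-1 - I/3)*sin(1 + I/3)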